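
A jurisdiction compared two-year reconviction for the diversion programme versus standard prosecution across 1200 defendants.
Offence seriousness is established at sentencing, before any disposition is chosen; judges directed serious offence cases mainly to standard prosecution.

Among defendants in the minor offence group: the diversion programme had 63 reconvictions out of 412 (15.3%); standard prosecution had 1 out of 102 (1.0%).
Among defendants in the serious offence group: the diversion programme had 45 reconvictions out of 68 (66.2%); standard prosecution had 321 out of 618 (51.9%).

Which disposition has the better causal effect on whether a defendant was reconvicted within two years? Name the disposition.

standard prosecution

The offence seriousness-specific comparison favours standard prosecution throughout, but the pooled figures favour the diversion programme. The question is whether to condition on offence seriousness.
The imbalance in offence seriousness arose from how defendants were allocated, not from anything the disposition did; and offence seriousness independently affects the outcome. The pooled gap is confounded — condition on offence seriousness.
Within each level — minor offence: 15.3% vs 1.0%; serious offence: 66.2% vs 51.9% — standard prosecution is lower every time.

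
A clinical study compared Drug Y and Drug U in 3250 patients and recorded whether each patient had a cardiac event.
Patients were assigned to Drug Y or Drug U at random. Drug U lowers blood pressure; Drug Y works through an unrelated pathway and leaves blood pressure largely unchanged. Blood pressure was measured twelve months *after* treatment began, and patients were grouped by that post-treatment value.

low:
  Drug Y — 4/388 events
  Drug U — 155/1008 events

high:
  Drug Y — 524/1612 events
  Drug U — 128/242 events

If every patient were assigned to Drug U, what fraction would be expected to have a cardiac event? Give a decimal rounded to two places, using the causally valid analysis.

0.23

Drug Y is lower inside every blood pressure stratum but Drug U is lower in aggregate. Whether to stratify depends on how blood pressure relates to the drug.
Blood pressure is downstream of the drug. One should not condition on a consequence of treatment, so the overall rates are the right comparison.
So P(outcome | do(Drug U)) is just the pooled rate for Drug U: 283/1250 = 0.226.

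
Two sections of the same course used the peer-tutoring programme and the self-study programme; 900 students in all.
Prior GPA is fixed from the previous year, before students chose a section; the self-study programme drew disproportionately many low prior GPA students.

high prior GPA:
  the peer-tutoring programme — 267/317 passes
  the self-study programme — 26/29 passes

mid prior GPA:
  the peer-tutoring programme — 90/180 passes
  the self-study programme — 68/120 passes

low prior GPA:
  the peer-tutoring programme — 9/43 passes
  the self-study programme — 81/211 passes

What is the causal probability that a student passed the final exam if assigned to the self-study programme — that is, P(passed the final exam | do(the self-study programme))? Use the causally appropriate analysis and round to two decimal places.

0.64

The prior GPA band-specific comparison favours the self-study programme throughout, but the pooled figures favour the peer-tutoring programme. The question is whether to condition on prior GPA band.
Nothing the teaching method does changes prior GPA band; the imbalance is an allocation artefact. With prior GPA band also predicting the outcome, the pooled figure is confounded, and the within-stratum comparison is the causal one.
Standardising the self-study programme to the population prior GPA band mix: 0.384·26/29 + 0.333·68/120 + 0.282·81/211 = 0.642.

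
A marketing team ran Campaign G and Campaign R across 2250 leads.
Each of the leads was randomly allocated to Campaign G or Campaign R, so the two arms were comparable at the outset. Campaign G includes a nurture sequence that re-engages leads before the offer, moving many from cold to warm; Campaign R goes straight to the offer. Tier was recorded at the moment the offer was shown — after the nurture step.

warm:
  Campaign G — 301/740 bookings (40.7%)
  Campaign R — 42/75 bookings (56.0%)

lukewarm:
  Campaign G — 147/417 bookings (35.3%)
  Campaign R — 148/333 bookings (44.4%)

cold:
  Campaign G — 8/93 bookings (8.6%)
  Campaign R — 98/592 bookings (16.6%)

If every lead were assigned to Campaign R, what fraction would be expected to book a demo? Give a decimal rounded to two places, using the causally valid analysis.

Engagement tier lies on the pathway campaign → engagement tier → outcome, so adjusting for it blocks the indirect effect. For the total causal effect of campaign, use the unadjusted pooled rates.
So P(outcome | do(Campaign R)) is just the pooled rate for Campaign R: 288/1000 = 0.288.

0.29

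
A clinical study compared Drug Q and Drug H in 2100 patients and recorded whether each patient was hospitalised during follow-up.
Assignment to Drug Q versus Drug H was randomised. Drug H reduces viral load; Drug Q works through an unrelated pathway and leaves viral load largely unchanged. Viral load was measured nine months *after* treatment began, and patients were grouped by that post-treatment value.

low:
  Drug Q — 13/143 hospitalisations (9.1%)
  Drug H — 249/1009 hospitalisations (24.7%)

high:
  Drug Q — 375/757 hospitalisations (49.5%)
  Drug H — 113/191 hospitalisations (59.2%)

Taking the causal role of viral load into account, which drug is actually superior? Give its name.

Within every viral load level Drug Q has the lower rate, yet pooled Drug H does — Simpson's reversal.
Viral load lies on the pathway drug → viral load → outcome, so adjusting for it blocks the indirect effect. For the total causal effect of drug, use the unadjusted pooled rates.
Pooled: Drug Q 43.1% vs Drug H 30.2%; Drug H is lower overall.

Drug H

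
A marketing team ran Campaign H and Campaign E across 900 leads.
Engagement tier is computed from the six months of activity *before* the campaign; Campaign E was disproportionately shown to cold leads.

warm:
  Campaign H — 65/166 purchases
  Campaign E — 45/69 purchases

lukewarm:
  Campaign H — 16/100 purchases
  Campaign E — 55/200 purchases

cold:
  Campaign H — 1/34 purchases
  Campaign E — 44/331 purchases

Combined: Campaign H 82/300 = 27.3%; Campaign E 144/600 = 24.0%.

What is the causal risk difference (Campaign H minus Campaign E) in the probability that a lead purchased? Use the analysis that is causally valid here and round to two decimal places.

Engagement tier differs across campaigns for reasons unrelated to any effect of the campaign itself, and it separately predicts the outcome — a classic confounder. We must compare within engagement tier levels.
Adjusting over the population distribution of engagement tier: 0.261·(0.392−0.652) + 0.333·(0.160−0.275) + 0.406·(0.029−0.133) = -0.148.

-0.15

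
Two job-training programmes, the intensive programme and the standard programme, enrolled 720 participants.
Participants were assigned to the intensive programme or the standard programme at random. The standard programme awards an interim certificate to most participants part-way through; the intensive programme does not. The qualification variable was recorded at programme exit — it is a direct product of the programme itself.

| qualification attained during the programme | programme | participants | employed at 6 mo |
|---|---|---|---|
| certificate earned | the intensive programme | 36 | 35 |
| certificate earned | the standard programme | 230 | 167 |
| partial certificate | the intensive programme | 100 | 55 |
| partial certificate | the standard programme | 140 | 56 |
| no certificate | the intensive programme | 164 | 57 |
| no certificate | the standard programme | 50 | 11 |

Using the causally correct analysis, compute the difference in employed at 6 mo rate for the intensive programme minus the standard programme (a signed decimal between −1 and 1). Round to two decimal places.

Qualification attained during the programme lies on the pathway programme → qualification attained during the programme → outcome, so adjusting for it blocks the indirect effect. For the total causal effect of programme, use the unadjusted pooled rates.
The causal difference is the pooled difference: 0.490 − 0.557 = -0.067.

-0.07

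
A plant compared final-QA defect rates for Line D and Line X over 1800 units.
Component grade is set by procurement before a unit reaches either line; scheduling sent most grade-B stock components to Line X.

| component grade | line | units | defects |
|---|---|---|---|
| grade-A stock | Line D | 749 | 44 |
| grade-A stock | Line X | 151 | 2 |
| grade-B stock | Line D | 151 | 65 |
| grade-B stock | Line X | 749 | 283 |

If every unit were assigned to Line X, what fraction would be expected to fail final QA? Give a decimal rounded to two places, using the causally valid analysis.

Component grade satisfies the back-door criterion: it is not a descendant of the line, and it blocks the spurious path from line to outcome. Adjusting for it (i.e., using the within-component grade rates) gives the causal effect.
Standardising Line X to the population component grade mix: 0.500·2/151 + 0.500·283/749 = 0.196.

0.20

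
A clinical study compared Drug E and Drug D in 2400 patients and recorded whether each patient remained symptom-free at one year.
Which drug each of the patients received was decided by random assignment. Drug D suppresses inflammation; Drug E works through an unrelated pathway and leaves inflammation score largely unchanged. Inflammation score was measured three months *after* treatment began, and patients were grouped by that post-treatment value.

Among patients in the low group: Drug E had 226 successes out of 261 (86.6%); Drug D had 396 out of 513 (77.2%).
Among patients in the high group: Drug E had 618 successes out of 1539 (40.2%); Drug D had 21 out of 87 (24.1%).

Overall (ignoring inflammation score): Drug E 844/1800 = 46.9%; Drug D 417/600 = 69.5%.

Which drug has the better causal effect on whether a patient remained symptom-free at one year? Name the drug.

Within every inflammation score level Drug E has the higher rate, yet pooled Drug D does — Simpson's reversal.
Inflammation score is recorded after the drug and is itself shifted by it — it sits on the causal path from drug to outcome. Conditioning on a mediator would strip out part of the effect we want; the pooled comparison gives the total causal effect.
Pooled: Drug E 46.9% vs Drug D 69.5%; Drug D is higher overall.

Drug D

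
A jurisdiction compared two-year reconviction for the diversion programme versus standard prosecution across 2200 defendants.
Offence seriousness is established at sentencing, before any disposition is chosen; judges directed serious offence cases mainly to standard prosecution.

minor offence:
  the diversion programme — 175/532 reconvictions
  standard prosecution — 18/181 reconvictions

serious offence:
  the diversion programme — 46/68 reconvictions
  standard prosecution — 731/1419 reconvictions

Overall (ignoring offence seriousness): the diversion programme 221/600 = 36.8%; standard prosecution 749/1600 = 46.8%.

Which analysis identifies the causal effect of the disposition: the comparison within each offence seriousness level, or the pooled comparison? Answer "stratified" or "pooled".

Within every offence seriousness level standard prosecution has the lower rate, yet pooled the diversion programme does — Simpson's reversal.
Since offence seriousness is a pre-existing factor (not a product of the disposition) and it affects the outcome on its own, it is a confounder. The stratified rates, not the pooled rate, identify the causal effect.
Within each level — minor offence: 32.9% vs 9.9%; serious offence: 67.6% vs 51.5% — standard prosecution is lower every time.

stratified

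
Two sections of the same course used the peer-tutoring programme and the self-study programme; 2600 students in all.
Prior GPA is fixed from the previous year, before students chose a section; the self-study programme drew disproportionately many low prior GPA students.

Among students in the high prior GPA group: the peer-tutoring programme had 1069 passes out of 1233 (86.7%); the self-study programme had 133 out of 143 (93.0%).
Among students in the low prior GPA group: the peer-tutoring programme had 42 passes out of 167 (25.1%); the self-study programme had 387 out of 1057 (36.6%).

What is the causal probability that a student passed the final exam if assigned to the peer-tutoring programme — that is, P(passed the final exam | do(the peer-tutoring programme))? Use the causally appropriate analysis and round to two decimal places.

The stratified and pooled comparisons disagree (the self-study programme wins within each prior GPA band; the peer-tutoring programme wins overall), so the answer turns on the causal role of prior GPA band.
Prior GPA band differs across teaching methods for reasons unrelated to any effect of the teaching method itself, and it separately predicts the outcome — a classic confounder. We must compare within prior GPA band levels.
Standardising the peer-tutoring programme to the population prior GPA band mix: 0.529·1069/1233 + 0.471·42/167 = 0.577.

0.58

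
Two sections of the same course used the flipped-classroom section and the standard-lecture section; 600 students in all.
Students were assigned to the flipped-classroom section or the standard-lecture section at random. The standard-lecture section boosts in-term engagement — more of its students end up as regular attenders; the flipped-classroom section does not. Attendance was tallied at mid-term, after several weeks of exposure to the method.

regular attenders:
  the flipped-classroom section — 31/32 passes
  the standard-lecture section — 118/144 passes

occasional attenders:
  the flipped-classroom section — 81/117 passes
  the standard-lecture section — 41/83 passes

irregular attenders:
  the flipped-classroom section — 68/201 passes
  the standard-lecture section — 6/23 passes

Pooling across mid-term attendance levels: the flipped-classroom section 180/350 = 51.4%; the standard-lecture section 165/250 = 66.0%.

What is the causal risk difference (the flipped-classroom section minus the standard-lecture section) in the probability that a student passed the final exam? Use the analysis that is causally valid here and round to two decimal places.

-0.15

Mid-term attendance is downstream of the teaching method. One should not condition on a consequence of treatment, so the overall rates are the right comparison.
The causal difference is the pooled difference: 0.514 − 0.660 = -0.146.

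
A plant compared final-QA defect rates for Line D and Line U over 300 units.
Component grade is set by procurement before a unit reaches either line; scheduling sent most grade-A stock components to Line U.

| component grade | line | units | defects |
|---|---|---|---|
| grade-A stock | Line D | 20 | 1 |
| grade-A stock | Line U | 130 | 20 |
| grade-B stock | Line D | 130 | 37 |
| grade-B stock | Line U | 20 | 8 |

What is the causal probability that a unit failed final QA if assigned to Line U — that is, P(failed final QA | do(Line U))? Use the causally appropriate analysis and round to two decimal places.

Here component grade is a common cause — it drives both which line a case falls under and the outcome. The crude comparison mixes populations; the stratum-specific rates are the causally relevant ones.
Standardising Line U to the population component grade mix: 0.500·20/130 + 0.500·8/20 = 0.277.

0.28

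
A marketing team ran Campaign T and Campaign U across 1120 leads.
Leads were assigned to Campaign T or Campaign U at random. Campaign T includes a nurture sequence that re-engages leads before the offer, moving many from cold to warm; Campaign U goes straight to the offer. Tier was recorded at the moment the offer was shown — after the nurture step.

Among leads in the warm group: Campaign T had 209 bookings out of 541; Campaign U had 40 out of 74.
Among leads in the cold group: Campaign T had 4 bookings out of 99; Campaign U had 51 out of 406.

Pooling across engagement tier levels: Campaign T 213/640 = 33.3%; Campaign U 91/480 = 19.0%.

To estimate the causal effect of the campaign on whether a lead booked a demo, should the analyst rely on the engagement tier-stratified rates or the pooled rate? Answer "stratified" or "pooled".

pooled

Within every engagement tier level Campaign U has the higher rate, yet pooled Campaign T does — Simpson's reversal.
Because the campaign influences engagement tier, engagement tier is a post-treatment mediator, not a confounder. Stratifying on it would bias the estimate; the causal effect is the crude pooled difference.
Pooled: Campaign T 33.3% vs Campaign U 19.0%; Campaign T is higher overall.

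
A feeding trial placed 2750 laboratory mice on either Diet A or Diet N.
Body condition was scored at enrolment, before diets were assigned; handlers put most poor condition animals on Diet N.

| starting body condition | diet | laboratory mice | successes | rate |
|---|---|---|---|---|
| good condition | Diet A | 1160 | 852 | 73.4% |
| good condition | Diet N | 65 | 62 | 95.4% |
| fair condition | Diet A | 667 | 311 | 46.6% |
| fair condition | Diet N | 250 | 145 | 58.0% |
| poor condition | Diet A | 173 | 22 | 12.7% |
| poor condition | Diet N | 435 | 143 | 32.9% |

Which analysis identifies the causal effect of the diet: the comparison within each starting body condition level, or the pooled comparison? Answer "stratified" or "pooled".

stratified

Within every starting body condition level Diet N has the higher rate, yet pooled Diet A does — Simpson's reversal.
Since starting body condition is a pre-existing factor (not a product of the diet) and it affects the outcome on its own, it is a confounder. The stratified rates, not the pooled rate, identify the causal effect.
Within each level — good condition: 73.4% vs 95.4%; fair condition: 46.6% vs 58.0%; poor condition: 12.7% vs 32.9% — Diet N is higher every time.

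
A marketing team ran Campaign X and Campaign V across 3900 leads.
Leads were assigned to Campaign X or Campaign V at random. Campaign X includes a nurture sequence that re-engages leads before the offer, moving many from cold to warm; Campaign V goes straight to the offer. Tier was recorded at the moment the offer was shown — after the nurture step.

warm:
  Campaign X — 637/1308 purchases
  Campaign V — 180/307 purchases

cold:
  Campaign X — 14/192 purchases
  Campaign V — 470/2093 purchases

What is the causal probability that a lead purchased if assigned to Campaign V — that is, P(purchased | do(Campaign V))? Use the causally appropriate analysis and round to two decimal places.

Engagement tier is recorded after the campaign and is itself shifted by it — it sits on the causal path from campaign to outcome. Conditioning on a mediator would strip out part of the effect we want; the pooled comparison gives the total causal effect.
So P(outcome | do(Campaign V)) is just the pooled rate for Campaign V: 650/2400 = 0.271.

0.27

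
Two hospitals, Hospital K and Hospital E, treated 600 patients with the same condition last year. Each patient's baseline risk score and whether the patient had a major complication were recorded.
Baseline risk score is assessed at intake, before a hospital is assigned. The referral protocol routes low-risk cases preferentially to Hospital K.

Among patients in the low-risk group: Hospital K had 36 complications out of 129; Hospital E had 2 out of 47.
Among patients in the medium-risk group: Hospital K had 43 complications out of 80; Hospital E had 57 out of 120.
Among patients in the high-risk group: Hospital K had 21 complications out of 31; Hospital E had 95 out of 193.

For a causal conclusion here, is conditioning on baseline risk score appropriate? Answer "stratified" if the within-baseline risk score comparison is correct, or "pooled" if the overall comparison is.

The stratified and pooled comparisons disagree (Hospital E wins within each baseline risk score; Hospital K wins overall), so the answer turns on the causal role of baseline risk score.
Since baseline risk score is a pre-existing factor (not a product of the hospital) and it affects the outcome on its own, it is a confounder. The stratified rates, not the pooled rate, identify the causal effect.
Within each level — low-risk: 27.9% vs 4.3%; medium-risk: 53.8% vs 47.5%; high-risk: 67.7% vs 49.2% — Hospital E is lower every time.

stratified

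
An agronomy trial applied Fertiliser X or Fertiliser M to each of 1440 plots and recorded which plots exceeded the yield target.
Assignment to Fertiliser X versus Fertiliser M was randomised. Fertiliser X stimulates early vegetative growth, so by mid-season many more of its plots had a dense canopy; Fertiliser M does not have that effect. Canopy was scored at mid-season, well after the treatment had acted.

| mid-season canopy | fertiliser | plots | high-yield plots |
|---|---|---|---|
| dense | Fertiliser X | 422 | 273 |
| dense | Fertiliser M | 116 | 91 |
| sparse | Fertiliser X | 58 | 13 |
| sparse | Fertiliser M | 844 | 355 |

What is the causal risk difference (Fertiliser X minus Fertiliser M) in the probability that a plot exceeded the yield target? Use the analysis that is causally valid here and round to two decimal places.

+0.13

The stratified and pooled comparisons disagree (Fertiliser M wins within each mid-season canopy; Fertiliser X wins overall), so the answer turns on the causal role of mid-season canopy.
Mid-season canopy is recorded after the fertiliser and is itself shifted by it — it sits on the causal path from fertiliser to outcome. Conditioning on a mediator would strip out part of the effect we want; the pooled comparison gives the total causal effect.
The causal difference is the pooled difference: 0.596 − 0.465 = +0.131.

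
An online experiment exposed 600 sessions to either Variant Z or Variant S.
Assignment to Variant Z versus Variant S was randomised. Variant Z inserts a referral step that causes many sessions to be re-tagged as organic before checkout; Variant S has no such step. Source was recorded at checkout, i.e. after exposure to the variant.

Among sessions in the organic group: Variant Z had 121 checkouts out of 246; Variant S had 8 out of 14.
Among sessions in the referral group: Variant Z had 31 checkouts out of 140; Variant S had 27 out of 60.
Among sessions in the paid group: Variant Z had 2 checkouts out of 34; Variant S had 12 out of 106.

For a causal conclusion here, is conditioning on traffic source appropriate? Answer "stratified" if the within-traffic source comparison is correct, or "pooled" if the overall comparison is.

pooled

The traffic source-specific comparison favours Variant S throughout, but the pooled figures favour Variant Z. The question is whether to condition on traffic source.
Stratifying would compare variants among sessions the variants themselves sorted into traffic source groups — a form of selection on an intermediate. The unconditioned pooled rates give the total causal effect.
Pooled: Variant Z 36.7% vs Variant S 26.1%; Variant Z is higher overall.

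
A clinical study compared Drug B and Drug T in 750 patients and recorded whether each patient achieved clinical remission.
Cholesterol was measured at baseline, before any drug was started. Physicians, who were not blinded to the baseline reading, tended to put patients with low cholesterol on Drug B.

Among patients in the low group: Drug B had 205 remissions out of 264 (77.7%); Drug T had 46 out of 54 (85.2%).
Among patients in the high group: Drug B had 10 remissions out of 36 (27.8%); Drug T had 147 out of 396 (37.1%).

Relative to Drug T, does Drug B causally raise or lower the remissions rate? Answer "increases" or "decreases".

Within every cholesterol level Drug T has the higher rate, yet pooled Drug B does — Simpson's reversal.
Cholesterol satisfies the back-door criterion: it is not a descendant of the drug, and it blocks the spurious path from drug to outcome. Adjusting for it (i.e., using the within-cholesterol rates) gives the causal effect.
Within each level — low: 77.7% vs 85.2%; high: 27.8% vs 37.1% — Drug T is higher every time.

decreases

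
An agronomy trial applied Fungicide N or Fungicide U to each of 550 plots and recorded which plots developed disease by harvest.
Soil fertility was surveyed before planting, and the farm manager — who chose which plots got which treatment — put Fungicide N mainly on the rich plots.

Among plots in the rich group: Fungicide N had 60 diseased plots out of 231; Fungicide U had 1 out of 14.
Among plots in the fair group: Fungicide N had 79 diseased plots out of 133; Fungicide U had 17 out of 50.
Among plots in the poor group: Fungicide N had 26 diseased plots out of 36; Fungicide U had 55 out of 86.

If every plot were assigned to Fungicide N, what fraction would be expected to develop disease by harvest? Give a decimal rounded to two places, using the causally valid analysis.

Soil fertility satisfies the back-door criterion: it is not a descendant of the fungicide, and it blocks the spurious path from fungicide to outcome. Adjusting for it (i.e., using the within-soil fertility rates) gives the causal effect.
Standardising Fungicide N to the population soil fertility mix: 0.445·60/231 + 0.333·79/133 + 0.222·26/36 = 0.474.

0.47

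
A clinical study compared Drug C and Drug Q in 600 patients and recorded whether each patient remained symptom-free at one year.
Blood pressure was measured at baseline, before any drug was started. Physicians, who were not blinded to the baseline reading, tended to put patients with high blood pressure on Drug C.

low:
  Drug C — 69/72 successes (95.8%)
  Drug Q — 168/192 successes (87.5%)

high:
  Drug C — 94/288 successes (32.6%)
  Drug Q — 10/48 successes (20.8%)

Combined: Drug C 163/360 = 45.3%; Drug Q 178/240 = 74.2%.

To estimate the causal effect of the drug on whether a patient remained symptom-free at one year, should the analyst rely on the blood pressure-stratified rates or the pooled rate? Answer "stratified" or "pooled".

stratified

The stratified and pooled comparisons disagree (Drug C wins within each blood pressure; Drug Q wins overall), so the answer turns on the causal role of blood pressure.
The imbalance in blood pressure arose from how patients were allocated, not from anything the drug did; and blood pressure independently affects the outcome. The pooled gap is confounded — condition on blood pressure.
Within each level — low: 95.8% vs 87.5%; high: 32.6% vs 20.8% — Drug C is higher every time.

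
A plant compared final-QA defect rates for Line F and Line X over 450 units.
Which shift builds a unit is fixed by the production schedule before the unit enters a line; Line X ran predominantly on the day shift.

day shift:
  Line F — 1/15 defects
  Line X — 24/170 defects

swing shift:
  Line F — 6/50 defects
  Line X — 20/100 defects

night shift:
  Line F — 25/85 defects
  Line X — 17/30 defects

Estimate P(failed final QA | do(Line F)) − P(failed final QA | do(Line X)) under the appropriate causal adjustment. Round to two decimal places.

Here shift is a common cause — it drives both which line a case falls under and the outcome. The crude comparison mixes populations; the stratum-specific rates are the causally relevant ones.
Adjusting over the population distribution of shift: 0.411·(0.067−0.141) + 0.333·(0.120−0.200) + 0.256·(0.294−0.567) = -0.127.

-0.13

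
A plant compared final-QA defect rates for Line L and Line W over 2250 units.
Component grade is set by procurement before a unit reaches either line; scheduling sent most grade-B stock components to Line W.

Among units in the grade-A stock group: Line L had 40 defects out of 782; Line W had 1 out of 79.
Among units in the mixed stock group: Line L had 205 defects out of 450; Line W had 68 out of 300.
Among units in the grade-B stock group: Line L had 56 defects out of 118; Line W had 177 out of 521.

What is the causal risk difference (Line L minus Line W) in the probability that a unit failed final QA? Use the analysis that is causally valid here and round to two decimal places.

+0.13

The component grade-specific comparison favours Line W throughout, but the pooled figures favour Line L. The question is whether to condition on component grade.
Component grade differs across lines for reasons unrelated to any effect of the line itself, and it separately predicts the outcome — a classic confounder. We must compare within component grade levels.
Adjusting over the population distribution of component grade: 0.383·(0.051−0.013) + 0.333·(0.456−0.227) + 0.284·(0.475−0.340) = +0.129.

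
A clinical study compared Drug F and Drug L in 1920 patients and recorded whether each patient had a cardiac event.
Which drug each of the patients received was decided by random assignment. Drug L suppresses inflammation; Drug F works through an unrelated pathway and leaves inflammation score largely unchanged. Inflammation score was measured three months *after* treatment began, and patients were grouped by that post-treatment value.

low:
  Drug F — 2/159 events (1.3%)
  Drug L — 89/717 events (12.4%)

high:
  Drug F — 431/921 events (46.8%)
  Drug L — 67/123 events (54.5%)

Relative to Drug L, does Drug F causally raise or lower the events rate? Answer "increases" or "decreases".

The distribution of inflammation score is itself part of what the drug does — it is an intermediate outcome. Holding it fixed would remove that part of the effect; the total effect is the pooled difference.
Pooled: Drug F 40.1% vs Drug L 18.6%; Drug L is lower overall.

increases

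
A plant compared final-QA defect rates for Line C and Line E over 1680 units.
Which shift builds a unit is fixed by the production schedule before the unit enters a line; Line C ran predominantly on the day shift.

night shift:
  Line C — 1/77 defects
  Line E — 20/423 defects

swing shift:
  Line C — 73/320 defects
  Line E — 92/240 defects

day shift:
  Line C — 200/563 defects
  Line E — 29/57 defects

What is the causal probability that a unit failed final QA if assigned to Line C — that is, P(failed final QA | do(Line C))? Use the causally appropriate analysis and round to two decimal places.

Since shift is a pre-existing factor (not a product of the line) and it affects the outcome on its own, it is a confounder. The stratified rates, not the pooled rate, identify the causal effect.
Standardising Line C to the population shift mix: 0.298·1/77 + 0.333·73/320 + 0.369·200/563 = 0.211.

0.21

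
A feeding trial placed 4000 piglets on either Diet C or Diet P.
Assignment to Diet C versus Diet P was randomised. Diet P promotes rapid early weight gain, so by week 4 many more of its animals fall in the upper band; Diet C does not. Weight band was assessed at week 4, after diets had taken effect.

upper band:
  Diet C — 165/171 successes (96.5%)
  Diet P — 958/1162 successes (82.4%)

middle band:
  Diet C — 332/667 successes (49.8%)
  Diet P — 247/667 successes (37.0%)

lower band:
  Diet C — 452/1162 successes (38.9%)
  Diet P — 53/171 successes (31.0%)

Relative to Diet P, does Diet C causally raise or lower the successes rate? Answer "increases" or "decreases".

Week-4 weight band is recorded after the diet and is itself shifted by it — it sits on the causal path from diet to outcome. Conditioning on a mediator would strip out part of the effect we want; the pooled comparison gives the total causal effect.
Pooled: Diet C 47.4% vs Diet P 62.9%; Diet P is higher overall.

decreases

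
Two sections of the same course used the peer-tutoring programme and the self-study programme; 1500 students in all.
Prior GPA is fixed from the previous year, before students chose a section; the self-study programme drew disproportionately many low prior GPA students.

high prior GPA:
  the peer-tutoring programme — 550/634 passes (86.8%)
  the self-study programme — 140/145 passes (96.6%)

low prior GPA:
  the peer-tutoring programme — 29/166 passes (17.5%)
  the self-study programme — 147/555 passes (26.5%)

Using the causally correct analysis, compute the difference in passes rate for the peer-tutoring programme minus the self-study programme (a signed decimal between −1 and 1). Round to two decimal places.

-0.09

Prior GPA band is set before the teaching method has any effect — it is not caused by the teaching method — and it independently drives the outcome. That makes it a confounder, so the causal comparison is within prior GPA band levels.
Adjusting over the population distribution of prior GPA band: 0.519·(0.868−0.966) + 0.481·(0.175−0.265) = -0.094.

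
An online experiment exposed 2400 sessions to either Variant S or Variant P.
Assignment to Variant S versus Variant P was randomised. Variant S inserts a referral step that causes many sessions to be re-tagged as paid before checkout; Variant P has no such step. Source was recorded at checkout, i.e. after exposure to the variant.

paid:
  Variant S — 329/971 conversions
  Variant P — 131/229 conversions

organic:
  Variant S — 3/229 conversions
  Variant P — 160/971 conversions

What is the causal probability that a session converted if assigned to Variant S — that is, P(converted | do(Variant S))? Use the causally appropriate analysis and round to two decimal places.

0.28

Traffic source lies on the pathway variant → traffic source → outcome, so adjusting for it blocks the indirect effect. For the total causal effect of variant, use the unadjusted pooled rates.
So P(outcome | do(Variant S)) is just the pooled rate for Variant S: 332/1200 = 0.277.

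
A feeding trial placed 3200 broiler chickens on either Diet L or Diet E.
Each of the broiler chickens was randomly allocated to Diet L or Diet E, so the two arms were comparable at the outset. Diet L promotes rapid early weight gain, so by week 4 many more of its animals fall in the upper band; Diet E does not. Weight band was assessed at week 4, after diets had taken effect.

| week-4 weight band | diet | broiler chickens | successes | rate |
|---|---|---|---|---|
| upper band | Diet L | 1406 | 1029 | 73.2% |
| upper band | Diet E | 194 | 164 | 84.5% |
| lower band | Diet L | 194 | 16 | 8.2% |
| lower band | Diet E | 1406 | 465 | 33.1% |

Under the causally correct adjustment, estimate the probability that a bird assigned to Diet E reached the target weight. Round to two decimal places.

0.39

The stratified and pooled comparisons disagree (Diet E wins within each week-4 weight band; Diet L wins overall), so the answer turns on the causal role of week-4 weight band.
Week-4 weight band is recorded after the diet and is itself shifted by it — it sits on the causal path from diet to outcome. Conditioning on a mediator would strip out part of the effect we want; the pooled comparison gives the total causal effect.
So P(outcome | do(Diet E)) is just the pooled rate for Diet E: 629/1600 = 0.393.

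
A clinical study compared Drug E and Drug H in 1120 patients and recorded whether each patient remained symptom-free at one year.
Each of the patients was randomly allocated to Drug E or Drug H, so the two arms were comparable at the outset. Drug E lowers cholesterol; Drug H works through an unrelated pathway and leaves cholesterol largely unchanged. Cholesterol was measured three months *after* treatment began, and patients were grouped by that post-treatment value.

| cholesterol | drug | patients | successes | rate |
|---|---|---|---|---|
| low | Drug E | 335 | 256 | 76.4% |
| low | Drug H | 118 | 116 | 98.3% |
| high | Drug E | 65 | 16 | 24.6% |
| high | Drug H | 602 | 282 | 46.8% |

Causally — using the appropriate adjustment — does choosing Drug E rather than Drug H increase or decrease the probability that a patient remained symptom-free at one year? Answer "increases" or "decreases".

increases

Within every cholesterol level Drug H has the higher rate, yet pooled Drug E does — Simpson's reversal.
Cholesterol is recorded after the drug and is itself shifted by it — it sits on the causal path from drug to outcome. Conditioning on a mediator would strip out part of the effect we want; the pooled comparison gives the total causal effect.
Pooled: Drug E 68.0% vs Drug H 55.3%; Drug E is higher overall.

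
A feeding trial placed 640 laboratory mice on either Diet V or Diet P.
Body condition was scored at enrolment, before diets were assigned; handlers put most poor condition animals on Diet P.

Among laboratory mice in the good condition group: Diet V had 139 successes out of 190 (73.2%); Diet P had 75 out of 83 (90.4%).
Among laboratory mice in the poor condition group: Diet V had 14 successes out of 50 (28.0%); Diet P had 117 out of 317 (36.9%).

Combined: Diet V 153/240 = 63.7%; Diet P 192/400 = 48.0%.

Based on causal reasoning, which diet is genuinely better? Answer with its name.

Starting body condition differs across diets for reasons unrelated to any effect of the diet itself, and it separately predicts the outcome — a classic confounder. We must compare within starting body condition levels.
Within each level — good condition: 73.2% vs 90.4%; poor condition: 28.0% vs 36.9% — Diet P is higher every time.

Diet P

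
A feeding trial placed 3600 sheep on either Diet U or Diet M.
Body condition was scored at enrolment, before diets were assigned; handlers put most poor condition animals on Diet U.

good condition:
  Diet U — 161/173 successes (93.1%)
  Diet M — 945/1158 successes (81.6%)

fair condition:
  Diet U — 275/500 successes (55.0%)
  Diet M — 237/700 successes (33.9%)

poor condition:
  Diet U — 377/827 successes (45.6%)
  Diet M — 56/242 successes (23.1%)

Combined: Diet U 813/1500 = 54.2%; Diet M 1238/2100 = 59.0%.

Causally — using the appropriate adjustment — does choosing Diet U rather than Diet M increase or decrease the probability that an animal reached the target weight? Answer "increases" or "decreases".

The stratified and pooled comparisons disagree (Diet U wins within each starting body condition; Diet M wins overall), so the answer turns on the causal role of starting body condition.
The imbalance in starting body condition arose from how sheep were allocated, not from anything the diet did; and starting body condition independently affects the outcome. The pooled gap is confounded — condition on starting body condition.
Within each level — good condition: 93.1% vs 81.6%; fair condition: 55.0% vs 33.9%; poor condition: 45.6% vs 23.1% — Diet U is higher every time.

increases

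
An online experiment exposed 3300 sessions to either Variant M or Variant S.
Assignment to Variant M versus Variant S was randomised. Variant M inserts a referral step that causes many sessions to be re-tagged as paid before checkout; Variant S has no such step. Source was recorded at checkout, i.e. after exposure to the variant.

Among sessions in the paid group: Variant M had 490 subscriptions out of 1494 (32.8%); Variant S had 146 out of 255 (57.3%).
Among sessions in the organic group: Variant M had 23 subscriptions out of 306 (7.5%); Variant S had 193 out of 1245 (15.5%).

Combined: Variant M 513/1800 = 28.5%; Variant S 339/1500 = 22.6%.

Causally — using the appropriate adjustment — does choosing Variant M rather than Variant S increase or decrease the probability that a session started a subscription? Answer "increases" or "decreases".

increases

Variant S is higher inside every traffic source stratum but Variant M is higher in aggregate. Whether to stratify depends on how traffic source relates to the variant.
Traffic source is recorded after the variant and is itself shifted by it — it sits on the causal path from variant to outcome. Conditioning on a mediator would strip out part of the effect we want; the pooled comparison gives the total causal effect.
Pooled: Variant M 28.5% vs Variant S 22.6%; Variant M is higher overall.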